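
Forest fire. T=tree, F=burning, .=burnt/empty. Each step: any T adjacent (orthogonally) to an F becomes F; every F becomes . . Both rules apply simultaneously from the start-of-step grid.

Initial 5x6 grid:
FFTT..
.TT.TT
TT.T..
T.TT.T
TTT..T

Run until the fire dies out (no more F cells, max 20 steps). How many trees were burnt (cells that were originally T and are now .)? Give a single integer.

Answer: 13

Derivation:
Step 1: +2 fires, +2 burnt (F count now 2)
Step 2: +3 fires, +2 burnt (F count now 3)
Step 3: +1 fires, +3 burnt (F count now 1)
Step 4: +1 fires, +1 burnt (F count now 1)
Step 5: +1 fires, +1 burnt (F count now 1)
Step 6: +1 fires, +1 burnt (F count now 1)
Step 7: +1 fires, +1 burnt (F count now 1)
Step 8: +1 fires, +1 burnt (F count now 1)
Step 9: +1 fires, +1 burnt (F count now 1)
Step 10: +1 fires, +1 burnt (F count now 1)
Step 11: +0 fires, +1 burnt (F count now 0)
Fire out after step 11
Initially T: 17, now '.': 26
Total burnt (originally-T cells now '.'): 13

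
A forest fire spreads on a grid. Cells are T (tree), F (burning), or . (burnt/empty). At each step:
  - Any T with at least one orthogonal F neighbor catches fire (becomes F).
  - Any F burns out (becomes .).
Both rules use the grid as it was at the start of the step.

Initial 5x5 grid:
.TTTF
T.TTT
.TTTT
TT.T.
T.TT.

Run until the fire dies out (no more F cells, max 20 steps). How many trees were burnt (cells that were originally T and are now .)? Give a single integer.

Step 1: +2 fires, +1 burnt (F count now 2)
Step 2: +3 fires, +2 burnt (F count now 3)
Step 3: +3 fires, +3 burnt (F count now 3)
Step 4: +2 fires, +3 burnt (F count now 2)
Step 5: +2 fires, +2 burnt (F count now 2)
Step 6: +2 fires, +2 burnt (F count now 2)
Step 7: +1 fires, +2 burnt (F count now 1)
Step 8: +1 fires, +1 burnt (F count now 1)
Step 9: +0 fires, +1 burnt (F count now 0)
Fire out after step 9
Initially T: 17, now '.': 24
Total burnt (originally-T cells now '.'): 16

Answer: 16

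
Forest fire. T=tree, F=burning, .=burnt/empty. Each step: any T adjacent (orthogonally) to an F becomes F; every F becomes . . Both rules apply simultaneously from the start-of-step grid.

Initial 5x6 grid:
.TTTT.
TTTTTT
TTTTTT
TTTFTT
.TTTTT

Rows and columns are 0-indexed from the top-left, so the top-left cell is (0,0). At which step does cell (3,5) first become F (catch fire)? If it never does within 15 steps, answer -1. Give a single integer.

Step 1: cell (3,5)='T' (+4 fires, +1 burnt)
Step 2: cell (3,5)='F' (+7 fires, +4 burnt)
  -> target ignites at step 2
Step 3: cell (3,5)='.' (+8 fires, +7 burnt)
Step 4: cell (3,5)='.' (+5 fires, +8 burnt)
Step 5: cell (3,5)='.' (+2 fires, +5 burnt)
Step 6: cell (3,5)='.' (+0 fires, +2 burnt)
  fire out at step 6

2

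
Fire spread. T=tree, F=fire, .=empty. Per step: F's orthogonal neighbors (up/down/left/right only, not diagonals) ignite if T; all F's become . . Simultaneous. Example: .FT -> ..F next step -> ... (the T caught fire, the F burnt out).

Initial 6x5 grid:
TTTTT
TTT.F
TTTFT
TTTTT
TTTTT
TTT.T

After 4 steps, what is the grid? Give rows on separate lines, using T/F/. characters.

Step 1: 4 trees catch fire, 2 burn out
  TTTTF
  TTT..
  TTF.F
  TTTFT
  TTTTT
  TTT.T
Step 2: 6 trees catch fire, 4 burn out
  TTTF.
  TTF..
  TF...
  TTF.F
  TTTFT
  TTT.T
Step 3: 6 trees catch fire, 6 burn out
  TTF..
  TF...
  F....
  TF...
  TTF.F
  TTT.T
Step 4: 6 trees catch fire, 6 burn out
  TF...
  F....
  .....
  F....
  TF...
  TTF.F

TF...
F....
.....
F....
TF...
TTF.F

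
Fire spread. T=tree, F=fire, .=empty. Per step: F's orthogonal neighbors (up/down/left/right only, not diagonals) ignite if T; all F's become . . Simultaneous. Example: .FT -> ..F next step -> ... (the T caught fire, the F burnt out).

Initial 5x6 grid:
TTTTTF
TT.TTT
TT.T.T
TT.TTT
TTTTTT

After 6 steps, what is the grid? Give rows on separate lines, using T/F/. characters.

Step 1: 2 trees catch fire, 1 burn out
  TTTTF.
  TT.TTF
  TT.T.T
  TT.TTT
  TTTTTT
Step 2: 3 trees catch fire, 2 burn out
  TTTF..
  TT.TF.
  TT.T.F
  TT.TTT
  TTTTTT
Step 3: 3 trees catch fire, 3 burn out
  TTF...
  TT.F..
  TT.T..
  TT.TTF
  TTTTTT
Step 4: 4 trees catch fire, 3 burn out
  TF....
  TT....
  TT.F..
  TT.TF.
  TTTTTF
Step 5: 4 trees catch fire, 4 burn out
  F.....
  TF....
  TT....
  TT.F..
  TTTTF.
Step 6: 3 trees catch fire, 4 burn out
  ......
  F.....
  TF....
  TT....
  TTTF..

......
F.....
TF....
TT....
TTTF..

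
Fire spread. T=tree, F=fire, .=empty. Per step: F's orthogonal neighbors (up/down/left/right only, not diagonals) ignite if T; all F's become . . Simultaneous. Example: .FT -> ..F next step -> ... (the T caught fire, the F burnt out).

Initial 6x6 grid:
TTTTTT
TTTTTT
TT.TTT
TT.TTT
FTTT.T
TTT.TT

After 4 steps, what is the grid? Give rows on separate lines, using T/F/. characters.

Step 1: 3 trees catch fire, 1 burn out
  TTTTTT
  TTTTTT
  TT.TTT
  FT.TTT
  .FTT.T
  FTT.TT
Step 2: 4 trees catch fire, 3 burn out
  TTTTTT
  TTTTTT
  FT.TTT
  .F.TTT
  ..FT.T
  .FT.TT
Step 3: 4 trees catch fire, 4 burn out
  TTTTTT
  FTTTTT
  .F.TTT
  ...TTT
  ...F.T
  ..F.TT
Step 4: 3 trees catch fire, 4 burn out
  FTTTTT
  .FTTTT
  ...TTT
  ...FTT
  .....T
  ....TT

FTTTTT
.FTTTT
...TTT
...FTT
.....T
....TT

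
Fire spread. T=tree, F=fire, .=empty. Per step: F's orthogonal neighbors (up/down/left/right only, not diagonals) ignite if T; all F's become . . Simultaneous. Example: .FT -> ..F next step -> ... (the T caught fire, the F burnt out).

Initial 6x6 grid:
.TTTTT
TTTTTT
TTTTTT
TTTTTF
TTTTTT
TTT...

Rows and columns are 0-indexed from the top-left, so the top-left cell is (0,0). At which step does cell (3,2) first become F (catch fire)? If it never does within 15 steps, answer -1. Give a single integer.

Step 1: cell (3,2)='T' (+3 fires, +1 burnt)
Step 2: cell (3,2)='T' (+4 fires, +3 burnt)
Step 3: cell (3,2)='F' (+5 fires, +4 burnt)
  -> target ignites at step 3
Step 4: cell (3,2)='.' (+5 fires, +5 burnt)
Step 5: cell (3,2)='.' (+6 fires, +5 burnt)
Step 6: cell (3,2)='.' (+5 fires, +6 burnt)
Step 7: cell (3,2)='.' (+3 fires, +5 burnt)
Step 8: cell (3,2)='.' (+0 fires, +3 burnt)
  fire out at step 8

3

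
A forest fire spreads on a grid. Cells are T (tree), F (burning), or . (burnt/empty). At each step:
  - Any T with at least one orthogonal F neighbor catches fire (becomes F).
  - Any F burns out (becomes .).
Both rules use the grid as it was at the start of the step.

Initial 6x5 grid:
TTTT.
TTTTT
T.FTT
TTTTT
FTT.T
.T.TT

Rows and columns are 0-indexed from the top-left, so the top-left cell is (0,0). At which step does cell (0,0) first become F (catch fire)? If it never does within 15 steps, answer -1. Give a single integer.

Step 1: cell (0,0)='T' (+5 fires, +2 burnt)
Step 2: cell (0,0)='T' (+9 fires, +5 burnt)
Step 3: cell (0,0)='T' (+5 fires, +9 burnt)
Step 4: cell (0,0)='F' (+2 fires, +5 burnt)
  -> target ignites at step 4
Step 5: cell (0,0)='.' (+1 fires, +2 burnt)
Step 6: cell (0,0)='.' (+1 fires, +1 burnt)
Step 7: cell (0,0)='.' (+0 fires, +1 burnt)
  fire out at step 7

4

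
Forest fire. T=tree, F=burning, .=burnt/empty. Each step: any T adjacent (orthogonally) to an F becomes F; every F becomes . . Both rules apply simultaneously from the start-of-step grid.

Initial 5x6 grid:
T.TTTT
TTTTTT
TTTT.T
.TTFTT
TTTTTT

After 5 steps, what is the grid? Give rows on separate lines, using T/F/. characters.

Step 1: 4 trees catch fire, 1 burn out
  T.TTTT
  TTTTTT
  TTTF.T
  .TF.FT
  TTTFTT
Step 2: 6 trees catch fire, 4 burn out
  T.TTTT
  TTTFTT
  TTF..T
  .F...F
  TTF.FT
Step 3: 7 trees catch fire, 6 burn out
  T.TFTT
  TTF.FT
  TF...F
  ......
  TF...F
Step 4: 6 trees catch fire, 7 burn out
  T.F.FT
  TF...F
  F.....
  ......
  F.....
Step 5: 2 trees catch fire, 6 burn out
  T....F
  F.....
  ......
  ......
  ......

T....F
F.....
......
......
......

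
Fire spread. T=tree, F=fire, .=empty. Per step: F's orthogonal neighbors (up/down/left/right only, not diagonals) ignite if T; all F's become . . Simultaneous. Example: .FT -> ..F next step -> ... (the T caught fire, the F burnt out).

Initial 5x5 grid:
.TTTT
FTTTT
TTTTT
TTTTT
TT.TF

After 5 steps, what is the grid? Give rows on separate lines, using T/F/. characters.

Step 1: 4 trees catch fire, 2 burn out
  .TTTT
  .FTTT
  FTTTT
  TTTTF
  TT.F.
Step 2: 6 trees catch fire, 4 burn out
  .FTTT
  ..FTT
  .FTTF
  FTTF.
  TT...
Step 3: 8 trees catch fire, 6 burn out
  ..FTT
  ...FF
  ..FF.
  .FF..
  FT...
Step 4: 3 trees catch fire, 8 burn out
  ...FF
  .....
  .....
  .....
  .F...
Step 5: 0 trees catch fire, 3 burn out
  .....
  .....
  .....
  .....
  .....

.....
.....
.....
.....
.....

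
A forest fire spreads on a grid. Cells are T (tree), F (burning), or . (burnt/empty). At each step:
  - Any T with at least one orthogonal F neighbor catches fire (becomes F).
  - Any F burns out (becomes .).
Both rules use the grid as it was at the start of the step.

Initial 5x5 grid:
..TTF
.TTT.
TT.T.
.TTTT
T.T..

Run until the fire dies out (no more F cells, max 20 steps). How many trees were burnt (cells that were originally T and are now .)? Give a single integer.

Answer: 13

Derivation:
Step 1: +1 fires, +1 burnt (F count now 1)
Step 2: +2 fires, +1 burnt (F count now 2)
Step 3: +2 fires, +2 burnt (F count now 2)
Step 4: +2 fires, +2 burnt (F count now 2)
Step 5: +3 fires, +2 burnt (F count now 3)
Step 6: +3 fires, +3 burnt (F count now 3)
Step 7: +0 fires, +3 burnt (F count now 0)
Fire out after step 7
Initially T: 14, now '.': 24
Total burnt (originally-T cells now '.'): 13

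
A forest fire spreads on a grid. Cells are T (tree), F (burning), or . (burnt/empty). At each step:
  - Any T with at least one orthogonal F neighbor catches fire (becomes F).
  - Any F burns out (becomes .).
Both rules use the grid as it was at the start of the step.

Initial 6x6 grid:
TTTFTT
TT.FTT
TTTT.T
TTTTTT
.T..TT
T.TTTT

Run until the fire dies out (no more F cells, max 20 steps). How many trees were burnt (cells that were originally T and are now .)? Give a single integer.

Answer: 27

Derivation:
Step 1: +4 fires, +2 burnt (F count now 4)
Step 2: +5 fires, +4 burnt (F count now 5)
Step 3: +6 fires, +5 burnt (F count now 6)
Step 4: +5 fires, +6 burnt (F count now 5)
Step 5: +4 fires, +5 burnt (F count now 4)
Step 6: +2 fires, +4 burnt (F count now 2)
Step 7: +1 fires, +2 burnt (F count now 1)
Step 8: +0 fires, +1 burnt (F count now 0)
Fire out after step 8
Initially T: 28, now '.': 35
Total burnt (originally-T cells now '.'): 27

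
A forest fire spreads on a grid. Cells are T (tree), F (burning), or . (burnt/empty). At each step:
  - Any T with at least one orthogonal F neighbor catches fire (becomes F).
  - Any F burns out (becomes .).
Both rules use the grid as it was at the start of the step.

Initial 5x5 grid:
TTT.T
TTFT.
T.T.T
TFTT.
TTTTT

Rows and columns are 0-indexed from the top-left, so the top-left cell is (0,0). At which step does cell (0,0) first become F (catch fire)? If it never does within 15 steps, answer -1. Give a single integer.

Step 1: cell (0,0)='T' (+7 fires, +2 burnt)
Step 2: cell (0,0)='T' (+6 fires, +7 burnt)
Step 3: cell (0,0)='F' (+2 fires, +6 burnt)
  -> target ignites at step 3
Step 4: cell (0,0)='.' (+1 fires, +2 burnt)
Step 5: cell (0,0)='.' (+0 fires, +1 burnt)
  fire out at step 5

3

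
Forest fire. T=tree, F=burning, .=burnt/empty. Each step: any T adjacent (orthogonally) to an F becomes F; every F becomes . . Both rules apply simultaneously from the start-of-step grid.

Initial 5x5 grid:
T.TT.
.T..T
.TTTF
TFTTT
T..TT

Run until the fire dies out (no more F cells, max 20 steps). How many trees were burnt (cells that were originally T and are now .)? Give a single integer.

Step 1: +6 fires, +2 burnt (F count now 6)
Step 2: +5 fires, +6 burnt (F count now 5)
Step 3: +1 fires, +5 burnt (F count now 1)
Step 4: +0 fires, +1 burnt (F count now 0)
Fire out after step 4
Initially T: 15, now '.': 22
Total burnt (originally-T cells now '.'): 12

Answer: 12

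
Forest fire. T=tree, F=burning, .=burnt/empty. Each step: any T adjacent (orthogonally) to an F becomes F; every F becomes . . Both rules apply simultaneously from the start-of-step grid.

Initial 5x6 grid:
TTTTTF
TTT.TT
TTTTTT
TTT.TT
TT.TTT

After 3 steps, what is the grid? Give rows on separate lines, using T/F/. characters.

Step 1: 2 trees catch fire, 1 burn out
  TTTTF.
  TTT.TF
  TTTTTT
  TTT.TT
  TT.TTT
Step 2: 3 trees catch fire, 2 burn out
  TTTF..
  TTT.F.
  TTTTTF
  TTT.TT
  TT.TTT
Step 3: 3 trees catch fire, 3 burn out
  TTF...
  TTT...
  TTTTF.
  TTT.TF
  TT.TTT

TTF...
TTT...
TTTTF.
TTT.TF
TT.TTT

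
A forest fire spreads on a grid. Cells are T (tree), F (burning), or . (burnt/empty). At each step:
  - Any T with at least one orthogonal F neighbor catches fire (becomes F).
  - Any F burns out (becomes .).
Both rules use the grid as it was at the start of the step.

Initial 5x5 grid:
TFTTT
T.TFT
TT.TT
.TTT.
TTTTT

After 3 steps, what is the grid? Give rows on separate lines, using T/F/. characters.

Step 1: 6 trees catch fire, 2 burn out
  F.FFT
  T.F.F
  TT.FT
  .TTT.
  TTTTT
Step 2: 4 trees catch fire, 6 burn out
  ....F
  F....
  TT..F
  .TTF.
  TTTTT
Step 3: 3 trees catch fire, 4 burn out
  .....
  .....
  FT...
  .TF..
  TTTFT

.....
.....
FT...
.TF..
TTTFT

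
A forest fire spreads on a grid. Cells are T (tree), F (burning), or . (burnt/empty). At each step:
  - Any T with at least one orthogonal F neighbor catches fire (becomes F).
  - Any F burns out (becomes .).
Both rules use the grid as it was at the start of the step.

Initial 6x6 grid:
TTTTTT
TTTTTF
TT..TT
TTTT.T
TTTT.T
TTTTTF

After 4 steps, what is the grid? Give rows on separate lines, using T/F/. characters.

Step 1: 5 trees catch fire, 2 burn out
  TTTTTF
  TTTTF.
  TT..TF
  TTTT.T
  TTTT.F
  TTTTF.
Step 2: 5 trees catch fire, 5 burn out
  TTTTF.
  TTTF..
  TT..F.
  TTTT.F
  TTTT..
  TTTF..
Step 3: 4 trees catch fire, 5 burn out
  TTTF..
  TTF...
  TT....
  TTTT..
  TTTF..
  TTF...
Step 4: 5 trees catch fire, 4 burn out
  TTF...
  TF....
  TT....
  TTTF..
  TTF...
  TF....

TTF...
TF....
TT....
TTTF..
TTF...
TF....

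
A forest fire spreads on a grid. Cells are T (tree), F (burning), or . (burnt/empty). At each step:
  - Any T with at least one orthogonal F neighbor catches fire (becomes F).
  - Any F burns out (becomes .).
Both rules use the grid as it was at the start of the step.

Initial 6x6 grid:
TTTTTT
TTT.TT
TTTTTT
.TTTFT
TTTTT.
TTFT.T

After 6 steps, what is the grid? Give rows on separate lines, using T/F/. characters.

Step 1: 7 trees catch fire, 2 burn out
  TTTTTT
  TTT.TT
  TTTTFT
  .TTF.F
  TTFTF.
  TF.F.T
Step 2: 7 trees catch fire, 7 burn out
  TTTTTT
  TTT.FT
  TTTF.F
  .TF...
  TF.F..
  F....T
Step 3: 5 trees catch fire, 7 burn out
  TTTTFT
  TTT..F
  TTF...
  .F....
  F.....
  .....T
Step 4: 4 trees catch fire, 5 burn out
  TTTF.F
  TTF...
  TF....
  ......
  ......
  .....T
Step 5: 3 trees catch fire, 4 burn out
  TTF...
  TF....
  F.....
  ......
  ......
  .....T
Step 6: 2 trees catch fire, 3 burn out
  TF....
  F.....
  ......
  ......
  ......
  .....T

TF....
F.....
......
......
......
.....T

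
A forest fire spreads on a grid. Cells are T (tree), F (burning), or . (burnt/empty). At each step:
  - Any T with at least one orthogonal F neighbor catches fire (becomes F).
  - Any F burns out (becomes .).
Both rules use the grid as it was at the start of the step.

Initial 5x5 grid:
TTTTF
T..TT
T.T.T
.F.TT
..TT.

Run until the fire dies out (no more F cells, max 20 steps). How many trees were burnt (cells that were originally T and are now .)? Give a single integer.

Step 1: +2 fires, +2 burnt (F count now 2)
Step 2: +3 fires, +2 burnt (F count now 3)
Step 3: +2 fires, +3 burnt (F count now 2)
Step 4: +2 fires, +2 burnt (F count now 2)
Step 5: +2 fires, +2 burnt (F count now 2)
Step 6: +2 fires, +2 burnt (F count now 2)
Step 7: +0 fires, +2 burnt (F count now 0)
Fire out after step 7
Initially T: 14, now '.': 24
Total burnt (originally-T cells now '.'): 13

Answer: 13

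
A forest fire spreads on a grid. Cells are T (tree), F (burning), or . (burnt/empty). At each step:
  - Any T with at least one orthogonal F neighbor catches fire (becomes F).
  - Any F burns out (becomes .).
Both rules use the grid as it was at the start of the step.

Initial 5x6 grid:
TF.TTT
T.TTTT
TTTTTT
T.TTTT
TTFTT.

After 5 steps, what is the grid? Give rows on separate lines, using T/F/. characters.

Step 1: 4 trees catch fire, 2 burn out
  F..TTT
  T.TTTT
  TTTTTT
  T.FTTT
  TF.FT.
Step 2: 5 trees catch fire, 4 burn out
  ...TTT
  F.TTTT
  TTFTTT
  T..FTT
  F...F.
Step 3: 6 trees catch fire, 5 burn out
  ...TTT
  ..FTTT
  FF.FTT
  F...FT
  ......
Step 4: 3 trees catch fire, 6 burn out
  ...TTT
  ...FTT
  ....FT
  .....F
  ......
Step 5: 3 trees catch fire, 3 burn out
  ...FTT
  ....FT
  .....F
  ......
  ......

...FTT
....FT
.....F
......
......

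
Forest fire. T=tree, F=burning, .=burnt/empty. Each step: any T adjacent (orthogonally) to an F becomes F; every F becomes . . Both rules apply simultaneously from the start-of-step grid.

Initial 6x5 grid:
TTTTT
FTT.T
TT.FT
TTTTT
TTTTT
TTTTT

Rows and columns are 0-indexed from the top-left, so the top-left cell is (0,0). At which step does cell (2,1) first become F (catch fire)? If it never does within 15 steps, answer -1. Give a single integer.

Step 1: cell (2,1)='T' (+5 fires, +2 burnt)
Step 2: cell (2,1)='F' (+8 fires, +5 burnt)
  -> target ignites at step 2
Step 3: cell (2,1)='.' (+7 fires, +8 burnt)
Step 4: cell (2,1)='.' (+5 fires, +7 burnt)
Step 5: cell (2,1)='.' (+1 fires, +5 burnt)
Step 6: cell (2,1)='.' (+0 fires, +1 burnt)
  fire out at step 6

2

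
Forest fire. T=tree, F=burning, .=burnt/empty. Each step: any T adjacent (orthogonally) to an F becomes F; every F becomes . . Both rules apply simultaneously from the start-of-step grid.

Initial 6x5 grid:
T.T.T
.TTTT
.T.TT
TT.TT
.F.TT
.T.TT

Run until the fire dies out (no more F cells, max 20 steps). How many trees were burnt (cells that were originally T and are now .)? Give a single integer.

Answer: 18

Derivation:
Step 1: +2 fires, +1 burnt (F count now 2)
Step 2: +2 fires, +2 burnt (F count now 2)
Step 3: +1 fires, +2 burnt (F count now 1)
Step 4: +1 fires, +1 burnt (F count now 1)
Step 5: +2 fires, +1 burnt (F count now 2)
Step 6: +2 fires, +2 burnt (F count now 2)
Step 7: +3 fires, +2 burnt (F count now 3)
Step 8: +2 fires, +3 burnt (F count now 2)
Step 9: +2 fires, +2 burnt (F count now 2)
Step 10: +1 fires, +2 burnt (F count now 1)
Step 11: +0 fires, +1 burnt (F count now 0)
Fire out after step 11
Initially T: 19, now '.': 29
Total burnt (originally-T cells now '.'): 18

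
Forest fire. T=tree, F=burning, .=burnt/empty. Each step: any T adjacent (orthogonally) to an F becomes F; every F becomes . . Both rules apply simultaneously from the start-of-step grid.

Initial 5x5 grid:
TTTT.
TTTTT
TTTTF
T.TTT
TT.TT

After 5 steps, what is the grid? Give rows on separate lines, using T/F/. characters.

Step 1: 3 trees catch fire, 1 burn out
  TTTT.
  TTTTF
  TTTF.
  T.TTF
  TT.TT
Step 2: 4 trees catch fire, 3 burn out
  TTTT.
  TTTF.
  TTF..
  T.TF.
  TT.TF
Step 3: 5 trees catch fire, 4 burn out
  TTTF.
  TTF..
  TF...
  T.F..
  TT.F.
Step 4: 3 trees catch fire, 5 burn out
  TTF..
  TF...
  F....
  T....
  TT...
Step 5: 3 trees catch fire, 3 burn out
  TF...
  F....
  .....
  F....
  TT...

TF...
F....
.....
F....
TT...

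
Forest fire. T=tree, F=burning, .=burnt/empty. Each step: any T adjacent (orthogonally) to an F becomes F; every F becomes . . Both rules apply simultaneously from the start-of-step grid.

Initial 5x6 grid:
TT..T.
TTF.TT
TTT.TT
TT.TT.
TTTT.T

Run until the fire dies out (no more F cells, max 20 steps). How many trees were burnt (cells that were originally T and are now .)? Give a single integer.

Step 1: +2 fires, +1 burnt (F count now 2)
Step 2: +3 fires, +2 burnt (F count now 3)
Step 3: +3 fires, +3 burnt (F count now 3)
Step 4: +2 fires, +3 burnt (F count now 2)
Step 5: +2 fires, +2 burnt (F count now 2)
Step 6: +1 fires, +2 burnt (F count now 1)
Step 7: +1 fires, +1 burnt (F count now 1)
Step 8: +1 fires, +1 burnt (F count now 1)
Step 9: +1 fires, +1 burnt (F count now 1)
Step 10: +2 fires, +1 burnt (F count now 2)
Step 11: +2 fires, +2 burnt (F count now 2)
Step 12: +0 fires, +2 burnt (F count now 0)
Fire out after step 12
Initially T: 21, now '.': 29
Total burnt (originally-T cells now '.'): 20

Answer: 20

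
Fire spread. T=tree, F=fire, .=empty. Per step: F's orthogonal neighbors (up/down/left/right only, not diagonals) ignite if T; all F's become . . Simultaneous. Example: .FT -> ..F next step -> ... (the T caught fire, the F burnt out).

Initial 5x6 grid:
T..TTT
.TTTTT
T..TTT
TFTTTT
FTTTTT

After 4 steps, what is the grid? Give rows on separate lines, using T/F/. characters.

Step 1: 3 trees catch fire, 2 burn out
  T..TTT
  .TTTTT
  T..TTT
  F.FTTT
  .FTTTT
Step 2: 3 trees catch fire, 3 burn out
  T..TTT
  .TTTTT
  F..TTT
  ...FTT
  ..FTTT
Step 3: 3 trees catch fire, 3 burn out
  T..TTT
  .TTTTT
  ...FTT
  ....FT
  ...FTT
Step 4: 4 trees catch fire, 3 burn out
  T..TTT
  .TTFTT
  ....FT
  .....F
  ....FT

T..TTT
.TTFTT
....FT
.....F
....FT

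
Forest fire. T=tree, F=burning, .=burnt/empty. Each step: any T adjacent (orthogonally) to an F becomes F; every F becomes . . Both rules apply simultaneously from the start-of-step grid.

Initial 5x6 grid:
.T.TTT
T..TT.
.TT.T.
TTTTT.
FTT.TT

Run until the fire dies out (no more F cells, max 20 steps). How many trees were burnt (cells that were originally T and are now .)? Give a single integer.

Step 1: +2 fires, +1 burnt (F count now 2)
Step 2: +2 fires, +2 burnt (F count now 2)
Step 3: +2 fires, +2 burnt (F count now 2)
Step 4: +2 fires, +2 burnt (F count now 2)
Step 5: +1 fires, +2 burnt (F count now 1)
Step 6: +2 fires, +1 burnt (F count now 2)
Step 7: +2 fires, +2 burnt (F count now 2)
Step 8: +2 fires, +2 burnt (F count now 2)
Step 9: +2 fires, +2 burnt (F count now 2)
Step 10: +0 fires, +2 burnt (F count now 0)
Fire out after step 10
Initially T: 19, now '.': 28
Total burnt (originally-T cells now '.'): 17

Answer: 17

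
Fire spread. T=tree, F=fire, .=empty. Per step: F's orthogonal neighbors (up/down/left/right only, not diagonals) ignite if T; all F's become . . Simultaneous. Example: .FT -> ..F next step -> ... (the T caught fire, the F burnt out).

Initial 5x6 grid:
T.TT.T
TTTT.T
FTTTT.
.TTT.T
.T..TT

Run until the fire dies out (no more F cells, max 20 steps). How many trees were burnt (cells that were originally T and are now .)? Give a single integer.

Answer: 15

Derivation:
Step 1: +2 fires, +1 burnt (F count now 2)
Step 2: +4 fires, +2 burnt (F count now 4)
Step 3: +4 fires, +4 burnt (F count now 4)
Step 4: +4 fires, +4 burnt (F count now 4)
Step 5: +1 fires, +4 burnt (F count now 1)
Step 6: +0 fires, +1 burnt (F count now 0)
Fire out after step 6
Initially T: 20, now '.': 25
Total burnt (originally-T cells now '.'): 15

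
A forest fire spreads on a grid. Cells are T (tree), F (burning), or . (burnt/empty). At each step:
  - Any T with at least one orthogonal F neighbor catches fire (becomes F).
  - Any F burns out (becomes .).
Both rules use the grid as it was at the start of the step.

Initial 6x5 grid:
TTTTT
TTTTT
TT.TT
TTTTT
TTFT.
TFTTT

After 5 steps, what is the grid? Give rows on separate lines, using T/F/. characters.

Step 1: 5 trees catch fire, 2 burn out
  TTTTT
  TTTTT
  TT.TT
  TTFTT
  TF.F.
  F.FTT
Step 2: 4 trees catch fire, 5 burn out
  TTTTT
  TTTTT
  TT.TT
  TF.FT
  F....
  ...FT
Step 3: 5 trees catch fire, 4 burn out
  TTTTT
  TTTTT
  TF.FT
  F...F
  .....
  ....F
Step 4: 4 trees catch fire, 5 burn out
  TTTTT
  TFTFT
  F...F
  .....
  .....
  .....
Step 5: 5 trees catch fire, 4 burn out
  TFTFT
  F.F.F
  .....
  .....
  .....
  .....

TFTFT
F.F.F
.....
.....
.....
.....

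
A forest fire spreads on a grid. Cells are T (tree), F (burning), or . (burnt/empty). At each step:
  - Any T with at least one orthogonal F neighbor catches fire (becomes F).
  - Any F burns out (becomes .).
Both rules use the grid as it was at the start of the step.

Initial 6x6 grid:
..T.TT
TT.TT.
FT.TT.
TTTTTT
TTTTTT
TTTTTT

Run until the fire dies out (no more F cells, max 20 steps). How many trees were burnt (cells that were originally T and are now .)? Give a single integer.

Step 1: +3 fires, +1 burnt (F count now 3)
Step 2: +3 fires, +3 burnt (F count now 3)
Step 3: +3 fires, +3 burnt (F count now 3)
Step 4: +3 fires, +3 burnt (F count now 3)
Step 5: +4 fires, +3 burnt (F count now 4)
Step 6: +5 fires, +4 burnt (F count now 5)
Step 7: +3 fires, +5 burnt (F count now 3)
Step 8: +2 fires, +3 burnt (F count now 2)
Step 9: +1 fires, +2 burnt (F count now 1)
Step 10: +0 fires, +1 burnt (F count now 0)
Fire out after step 10
Initially T: 28, now '.': 35
Total burnt (originally-T cells now '.'): 27

Answer: 27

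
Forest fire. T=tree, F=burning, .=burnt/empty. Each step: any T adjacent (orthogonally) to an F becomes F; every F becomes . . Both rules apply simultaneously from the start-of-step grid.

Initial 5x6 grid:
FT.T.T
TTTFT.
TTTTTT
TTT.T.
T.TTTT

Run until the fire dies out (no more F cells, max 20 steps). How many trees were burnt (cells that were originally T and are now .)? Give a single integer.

Answer: 21

Derivation:
Step 1: +6 fires, +2 burnt (F count now 6)
Step 2: +4 fires, +6 burnt (F count now 4)
Step 3: +5 fires, +4 burnt (F count now 5)
Step 4: +4 fires, +5 burnt (F count now 4)
Step 5: +2 fires, +4 burnt (F count now 2)
Step 6: +0 fires, +2 burnt (F count now 0)
Fire out after step 6
Initially T: 22, now '.': 29
Total burnt (originally-T cells now '.'): 21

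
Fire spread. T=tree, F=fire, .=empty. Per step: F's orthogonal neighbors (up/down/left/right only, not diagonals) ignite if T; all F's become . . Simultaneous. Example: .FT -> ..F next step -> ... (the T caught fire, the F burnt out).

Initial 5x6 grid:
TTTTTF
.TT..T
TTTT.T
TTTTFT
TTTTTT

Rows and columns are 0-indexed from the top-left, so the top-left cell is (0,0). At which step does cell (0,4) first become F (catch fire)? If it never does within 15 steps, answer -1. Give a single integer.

Step 1: cell (0,4)='F' (+5 fires, +2 burnt)
  -> target ignites at step 1
Step 2: cell (0,4)='.' (+6 fires, +5 burnt)
Step 3: cell (0,4)='.' (+4 fires, +6 burnt)
Step 4: cell (0,4)='.' (+5 fires, +4 burnt)
Step 5: cell (0,4)='.' (+4 fires, +5 burnt)
Step 6: cell (0,4)='.' (+0 fires, +4 burnt)
  fire out at step 6

1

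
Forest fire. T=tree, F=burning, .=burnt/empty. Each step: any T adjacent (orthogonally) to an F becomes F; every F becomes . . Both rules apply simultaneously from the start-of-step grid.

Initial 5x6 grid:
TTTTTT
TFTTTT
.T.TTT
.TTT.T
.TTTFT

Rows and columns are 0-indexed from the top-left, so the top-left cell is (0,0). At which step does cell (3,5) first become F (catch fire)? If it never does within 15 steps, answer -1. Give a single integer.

Step 1: cell (3,5)='T' (+6 fires, +2 burnt)
Step 2: cell (3,5)='F' (+7 fires, +6 burnt)
  -> target ignites at step 2
Step 3: cell (3,5)='.' (+6 fires, +7 burnt)
Step 4: cell (3,5)='.' (+3 fires, +6 burnt)
Step 5: cell (3,5)='.' (+1 fires, +3 burnt)
Step 6: cell (3,5)='.' (+0 fires, +1 burnt)
  fire out at step 6

2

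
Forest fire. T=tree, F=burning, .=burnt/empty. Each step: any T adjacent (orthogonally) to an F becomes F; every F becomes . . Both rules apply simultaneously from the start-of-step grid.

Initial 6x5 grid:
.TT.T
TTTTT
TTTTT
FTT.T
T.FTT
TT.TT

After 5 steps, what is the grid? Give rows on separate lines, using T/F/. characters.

Step 1: 5 trees catch fire, 2 burn out
  .TT.T
  TTTTT
  FTTTT
  .FF.T
  F..FT
  TT.TT
Step 2: 6 trees catch fire, 5 burn out
  .TT.T
  FTTTT
  .FFTT
  ....T
  ....F
  FT.FT
Step 3: 6 trees catch fire, 6 burn out
  .TT.T
  .FFTT
  ...FT
  ....F
  .....
  .F..F
Step 4: 4 trees catch fire, 6 burn out
  .FF.T
  ...FT
  ....F
  .....
  .....
  .....
Step 5: 1 trees catch fire, 4 burn out
  ....T
  ....F
  .....
  .....
  .....
  .....

....T
....F
.....
.....
.....
.....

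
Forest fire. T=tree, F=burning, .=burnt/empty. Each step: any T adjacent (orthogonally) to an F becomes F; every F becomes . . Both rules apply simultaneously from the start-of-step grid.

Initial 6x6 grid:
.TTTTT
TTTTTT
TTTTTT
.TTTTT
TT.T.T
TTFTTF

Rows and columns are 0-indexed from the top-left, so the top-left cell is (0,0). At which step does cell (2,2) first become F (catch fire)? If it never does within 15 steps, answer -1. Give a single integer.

Step 1: cell (2,2)='T' (+4 fires, +2 burnt)
Step 2: cell (2,2)='T' (+4 fires, +4 burnt)
Step 3: cell (2,2)='T' (+5 fires, +4 burnt)
Step 4: cell (2,2)='T' (+5 fires, +5 burnt)
Step 5: cell (2,2)='F' (+6 fires, +5 burnt)
  -> target ignites at step 5
Step 6: cell (2,2)='.' (+5 fires, +6 burnt)
Step 7: cell (2,2)='.' (+1 fires, +5 burnt)
Step 8: cell (2,2)='.' (+0 fires, +1 burnt)
  fire out at step 8

5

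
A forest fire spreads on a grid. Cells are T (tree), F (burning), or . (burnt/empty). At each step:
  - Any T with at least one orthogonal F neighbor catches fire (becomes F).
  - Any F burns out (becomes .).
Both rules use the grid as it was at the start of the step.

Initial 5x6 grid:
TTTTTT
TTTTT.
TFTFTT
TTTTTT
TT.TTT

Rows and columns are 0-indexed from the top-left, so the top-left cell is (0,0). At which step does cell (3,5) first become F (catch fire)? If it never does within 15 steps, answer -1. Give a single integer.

Step 1: cell (3,5)='T' (+7 fires, +2 burnt)
Step 2: cell (3,5)='T' (+11 fires, +7 burnt)
Step 3: cell (3,5)='F' (+6 fires, +11 burnt)
  -> target ignites at step 3
Step 4: cell (3,5)='.' (+2 fires, +6 burnt)
Step 5: cell (3,5)='.' (+0 fires, +2 burnt)
  fire out at step 5

3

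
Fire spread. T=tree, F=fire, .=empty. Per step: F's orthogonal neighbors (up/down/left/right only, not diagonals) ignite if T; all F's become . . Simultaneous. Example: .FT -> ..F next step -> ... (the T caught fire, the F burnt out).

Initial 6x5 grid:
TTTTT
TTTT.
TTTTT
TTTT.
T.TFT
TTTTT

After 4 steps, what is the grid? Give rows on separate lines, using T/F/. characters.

Step 1: 4 trees catch fire, 1 burn out
  TTTTT
  TTTT.
  TTTTT
  TTTF.
  T.F.F
  TTTFT
Step 2: 4 trees catch fire, 4 burn out
  TTTTT
  TTTT.
  TTTFT
  TTF..
  T....
  TTF.F
Step 3: 5 trees catch fire, 4 burn out
  TTTTT
  TTTF.
  TTF.F
  TF...
  T....
  TF...
Step 4: 5 trees catch fire, 5 burn out
  TTTFT
  TTF..
  TF...
  F....
  T....
  F....

TTTFT
TTF..
TF...
F....
T....
F....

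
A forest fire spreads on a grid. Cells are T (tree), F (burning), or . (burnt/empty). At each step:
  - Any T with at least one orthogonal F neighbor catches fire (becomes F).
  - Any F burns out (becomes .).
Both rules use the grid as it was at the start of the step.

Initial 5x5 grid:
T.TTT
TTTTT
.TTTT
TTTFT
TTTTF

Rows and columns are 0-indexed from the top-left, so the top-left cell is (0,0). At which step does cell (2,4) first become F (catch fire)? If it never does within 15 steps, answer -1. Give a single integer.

Step 1: cell (2,4)='T' (+4 fires, +2 burnt)
Step 2: cell (2,4)='F' (+5 fires, +4 burnt)
  -> target ignites at step 2
Step 3: cell (2,4)='.' (+6 fires, +5 burnt)
Step 4: cell (2,4)='.' (+4 fires, +6 burnt)
Step 5: cell (2,4)='.' (+1 fires, +4 burnt)
Step 6: cell (2,4)='.' (+1 fires, +1 burnt)
Step 7: cell (2,4)='.' (+0 fires, +1 burnt)
  fire out at step 7

2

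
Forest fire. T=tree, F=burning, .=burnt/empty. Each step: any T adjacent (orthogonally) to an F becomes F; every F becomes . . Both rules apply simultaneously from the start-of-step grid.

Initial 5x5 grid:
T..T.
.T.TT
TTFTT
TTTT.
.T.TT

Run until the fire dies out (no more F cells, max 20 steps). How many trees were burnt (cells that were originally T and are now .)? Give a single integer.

Step 1: +3 fires, +1 burnt (F count now 3)
Step 2: +6 fires, +3 burnt (F count now 6)
Step 3: +5 fires, +6 burnt (F count now 5)
Step 4: +1 fires, +5 burnt (F count now 1)
Step 5: +0 fires, +1 burnt (F count now 0)
Fire out after step 5
Initially T: 16, now '.': 24
Total burnt (originally-T cells now '.'): 15

Answer: 15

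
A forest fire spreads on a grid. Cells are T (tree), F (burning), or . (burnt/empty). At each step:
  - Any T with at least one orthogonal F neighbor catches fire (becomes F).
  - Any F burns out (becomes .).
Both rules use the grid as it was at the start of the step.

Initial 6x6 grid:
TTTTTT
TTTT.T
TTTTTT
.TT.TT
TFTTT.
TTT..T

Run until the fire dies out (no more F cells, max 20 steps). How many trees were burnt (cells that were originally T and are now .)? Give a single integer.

Answer: 28

Derivation:
Step 1: +4 fires, +1 burnt (F count now 4)
Step 2: +5 fires, +4 burnt (F count now 5)
Step 3: +4 fires, +5 burnt (F count now 4)
Step 4: +5 fires, +4 burnt (F count now 5)
Step 5: +5 fires, +5 burnt (F count now 5)
Step 6: +2 fires, +5 burnt (F count now 2)
Step 7: +2 fires, +2 burnt (F count now 2)
Step 8: +1 fires, +2 burnt (F count now 1)
Step 9: +0 fires, +1 burnt (F count now 0)
Fire out after step 9
Initially T: 29, now '.': 35
Total burnt (originally-T cells now '.'): 28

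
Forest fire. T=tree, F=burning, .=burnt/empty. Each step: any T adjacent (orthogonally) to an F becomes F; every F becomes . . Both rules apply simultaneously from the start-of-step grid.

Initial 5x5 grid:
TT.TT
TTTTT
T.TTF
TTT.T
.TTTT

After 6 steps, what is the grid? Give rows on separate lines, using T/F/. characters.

Step 1: 3 trees catch fire, 1 burn out
  TT.TT
  TTTTF
  T.TF.
  TTT.F
  .TTTT
Step 2: 4 trees catch fire, 3 burn out
  TT.TF
  TTTF.
  T.F..
  TTT..
  .TTTF
Step 3: 4 trees catch fire, 4 burn out
  TT.F.
  TTF..
  T....
  TTF..
  .TTF.
Step 4: 3 trees catch fire, 4 burn out
  TT...
  TF...
  T....
  TF...
  .TF..
Step 5: 4 trees catch fire, 3 burn out
  TF...
  F....
  T....
  F....
  .F...
Step 6: 2 trees catch fire, 4 burn out
  F....
  .....
  F....
  .....
  .....

F....
.....
F....
.....
.....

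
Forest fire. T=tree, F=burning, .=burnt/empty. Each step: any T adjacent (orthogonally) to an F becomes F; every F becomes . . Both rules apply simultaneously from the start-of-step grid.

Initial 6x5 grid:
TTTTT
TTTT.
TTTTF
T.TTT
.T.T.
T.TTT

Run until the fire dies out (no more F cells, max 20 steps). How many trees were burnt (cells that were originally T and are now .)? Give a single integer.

Step 1: +2 fires, +1 burnt (F count now 2)
Step 2: +3 fires, +2 burnt (F count now 3)
Step 3: +5 fires, +3 burnt (F count now 5)
Step 4: +5 fires, +5 burnt (F count now 5)
Step 5: +5 fires, +5 burnt (F count now 5)
Step 6: +1 fires, +5 burnt (F count now 1)
Step 7: +0 fires, +1 burnt (F count now 0)
Fire out after step 7
Initially T: 23, now '.': 28
Total burnt (originally-T cells now '.'): 21

Answer: 21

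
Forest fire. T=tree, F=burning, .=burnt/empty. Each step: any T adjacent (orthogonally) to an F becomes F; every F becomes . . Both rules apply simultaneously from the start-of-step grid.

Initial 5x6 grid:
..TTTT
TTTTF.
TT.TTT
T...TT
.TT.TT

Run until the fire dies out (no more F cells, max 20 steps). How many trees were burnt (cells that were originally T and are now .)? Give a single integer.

Answer: 18

Derivation:
Step 1: +3 fires, +1 burnt (F count now 3)
Step 2: +6 fires, +3 burnt (F count now 6)
Step 3: +4 fires, +6 burnt (F count now 4)
Step 4: +3 fires, +4 burnt (F count now 3)
Step 5: +1 fires, +3 burnt (F count now 1)
Step 6: +1 fires, +1 burnt (F count now 1)
Step 7: +0 fires, +1 burnt (F count now 0)
Fire out after step 7
Initially T: 20, now '.': 28
Total burnt (originally-T cells now '.'): 18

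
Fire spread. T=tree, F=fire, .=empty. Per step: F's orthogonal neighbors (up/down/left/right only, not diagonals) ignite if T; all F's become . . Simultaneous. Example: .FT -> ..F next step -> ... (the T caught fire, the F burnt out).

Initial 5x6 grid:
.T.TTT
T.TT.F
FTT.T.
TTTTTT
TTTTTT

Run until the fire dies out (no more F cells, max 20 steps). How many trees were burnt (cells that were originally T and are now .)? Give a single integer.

Step 1: +4 fires, +2 burnt (F count now 4)
Step 2: +4 fires, +4 burnt (F count now 4)
Step 3: +4 fires, +4 burnt (F count now 4)
Step 4: +3 fires, +4 burnt (F count now 3)
Step 5: +2 fires, +3 burnt (F count now 2)
Step 6: +3 fires, +2 burnt (F count now 3)
Step 7: +1 fires, +3 burnt (F count now 1)
Step 8: +0 fires, +1 burnt (F count now 0)
Fire out after step 8
Initially T: 22, now '.': 29
Total burnt (originally-T cells now '.'): 21

Answer: 21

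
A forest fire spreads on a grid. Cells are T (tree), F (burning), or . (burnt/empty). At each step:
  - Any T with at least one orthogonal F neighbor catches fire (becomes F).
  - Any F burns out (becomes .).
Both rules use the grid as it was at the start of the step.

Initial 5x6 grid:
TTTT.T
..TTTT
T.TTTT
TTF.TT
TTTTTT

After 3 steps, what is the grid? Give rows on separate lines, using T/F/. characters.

Step 1: 3 trees catch fire, 1 burn out
  TTTT.T
  ..TTTT
  T.FTTT
  TF..TT
  TTFTTT
Step 2: 5 trees catch fire, 3 burn out
  TTTT.T
  ..FTTT
  T..FTT
  F...TT
  TF.FTT
Step 3: 6 trees catch fire, 5 burn out
  TTFT.T
  ...FTT
  F...FT
  ....TT
  F...FT

TTFT.T
...FTT
F...FT
....TT
F...FT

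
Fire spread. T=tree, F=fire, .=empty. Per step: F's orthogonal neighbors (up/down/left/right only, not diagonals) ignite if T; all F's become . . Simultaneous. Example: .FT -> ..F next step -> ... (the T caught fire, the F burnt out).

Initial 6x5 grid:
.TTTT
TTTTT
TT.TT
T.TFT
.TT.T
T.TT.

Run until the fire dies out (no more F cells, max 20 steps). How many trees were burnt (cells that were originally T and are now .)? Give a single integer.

Step 1: +3 fires, +1 burnt (F count now 3)
Step 2: +4 fires, +3 burnt (F count now 4)
Step 3: +5 fires, +4 burnt (F count now 5)
Step 4: +4 fires, +5 burnt (F count now 4)
Step 5: +3 fires, +4 burnt (F count now 3)
Step 6: +1 fires, +3 burnt (F count now 1)
Step 7: +1 fires, +1 burnt (F count now 1)
Step 8: +0 fires, +1 burnt (F count now 0)
Fire out after step 8
Initially T: 22, now '.': 29
Total burnt (originally-T cells now '.'): 21

Answer: 21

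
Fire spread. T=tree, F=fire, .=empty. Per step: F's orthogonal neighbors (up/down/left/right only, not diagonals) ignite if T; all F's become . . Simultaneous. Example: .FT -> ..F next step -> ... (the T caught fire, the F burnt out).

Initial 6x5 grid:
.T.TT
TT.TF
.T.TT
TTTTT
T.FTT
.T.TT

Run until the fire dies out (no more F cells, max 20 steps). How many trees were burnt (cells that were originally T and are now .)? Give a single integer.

Step 1: +5 fires, +2 burnt (F count now 5)
Step 2: +7 fires, +5 burnt (F count now 7)
Step 3: +3 fires, +7 burnt (F count now 3)
Step 4: +2 fires, +3 burnt (F count now 2)
Step 5: +2 fires, +2 burnt (F count now 2)
Step 6: +0 fires, +2 burnt (F count now 0)
Fire out after step 6
Initially T: 20, now '.': 29
Total burnt (originally-T cells now '.'): 19

Answer: 19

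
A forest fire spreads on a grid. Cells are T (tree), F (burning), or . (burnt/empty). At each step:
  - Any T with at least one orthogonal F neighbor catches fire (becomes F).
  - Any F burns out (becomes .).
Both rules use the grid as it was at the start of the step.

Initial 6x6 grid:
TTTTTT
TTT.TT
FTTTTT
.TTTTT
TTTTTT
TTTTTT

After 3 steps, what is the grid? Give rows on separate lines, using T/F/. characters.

Step 1: 2 trees catch fire, 1 burn out
  TTTTTT
  FTT.TT
  .FTTTT
  .TTTTT
  TTTTTT
  TTTTTT
Step 2: 4 trees catch fire, 2 burn out
  FTTTTT
  .FT.TT
  ..FTTT
  .FTTTT
  TTTTTT
  TTTTTT
Step 3: 5 trees catch fire, 4 burn out
  .FTTTT
  ..F.TT
  ...FTT
  ..FTTT
  TFTTTT
  TTTTTT

.FTTTT
..F.TT
...FTT
..FTTT
TFTTTT
TTTTTT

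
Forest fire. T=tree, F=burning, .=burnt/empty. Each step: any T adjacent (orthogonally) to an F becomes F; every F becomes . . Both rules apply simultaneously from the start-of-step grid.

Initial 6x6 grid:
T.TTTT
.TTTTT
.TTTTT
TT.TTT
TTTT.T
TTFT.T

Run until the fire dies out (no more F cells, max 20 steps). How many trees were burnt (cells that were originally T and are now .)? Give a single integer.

Step 1: +3 fires, +1 burnt (F count now 3)
Step 2: +3 fires, +3 burnt (F count now 3)
Step 3: +3 fires, +3 burnt (F count now 3)
Step 4: +4 fires, +3 burnt (F count now 4)
Step 5: +5 fires, +4 burnt (F count now 5)
Step 6: +5 fires, +5 burnt (F count now 5)
Step 7: +4 fires, +5 burnt (F count now 4)
Step 8: +1 fires, +4 burnt (F count now 1)
Step 9: +0 fires, +1 burnt (F count now 0)
Fire out after step 9
Initially T: 29, now '.': 35
Total burnt (originally-T cells now '.'): 28

Answer: 28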